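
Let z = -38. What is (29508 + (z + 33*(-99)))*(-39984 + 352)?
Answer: -1038477296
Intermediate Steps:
(29508 + (z + 33*(-99)))*(-39984 + 352) = (29508 + (-38 + 33*(-99)))*(-39984 + 352) = (29508 + (-38 - 3267))*(-39632) = (29508 - 3305)*(-39632) = 26203*(-39632) = -1038477296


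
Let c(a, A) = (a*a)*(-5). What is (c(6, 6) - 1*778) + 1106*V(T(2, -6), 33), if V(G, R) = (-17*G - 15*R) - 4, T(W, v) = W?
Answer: -590456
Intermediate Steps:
c(a, A) = -5*a² (c(a, A) = a²*(-5) = -5*a²)
V(G, R) = -4 - 17*G - 15*R
(c(6, 6) - 1*778) + 1106*V(T(2, -6), 33) = (-5*6² - 1*778) + 1106*(-4 - 17*2 - 15*33) = (-5*36 - 778) + 1106*(-4 - 34 - 495) = (-180 - 778) + 1106*(-533) = -958 - 589498 = -590456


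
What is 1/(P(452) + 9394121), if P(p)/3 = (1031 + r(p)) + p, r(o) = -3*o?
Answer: 1/9394502 ≈ 1.0645e-7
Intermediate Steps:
P(p) = 3093 - 6*p (P(p) = 3*((1031 - 3*p) + p) = 3*(1031 - 2*p) = 3093 - 6*p)
1/(P(452) + 9394121) = 1/((3093 - 6*452) + 9394121) = 1/((3093 - 2712) + 9394121) = 1/(381 + 9394121) = 1/9394502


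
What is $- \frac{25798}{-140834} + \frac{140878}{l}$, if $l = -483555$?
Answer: $- \frac{3682830181}{34050492435} \approx -0.10816$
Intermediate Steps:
$- \frac{25798}{-140834} + \frac{140878}{l} = - \frac{25798}{-140834} + \frac{140878}{-483555} = \left(-25798\right) \left(- \frac{1}{140834}\right) + 140878 \left(- \frac{1}{483555}\right) = \frac{12899}{70417} - \frac{140878}{483555} = - \frac{3682830181}{34050492435}$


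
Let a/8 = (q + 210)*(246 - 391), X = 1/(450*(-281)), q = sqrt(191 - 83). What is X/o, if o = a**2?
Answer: -307/2286755505702720000 + 7*sqrt(3)/914702202281088000 ≈ -1.2100e-16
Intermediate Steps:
q = 6*sqrt(3) (q = sqrt(108) = 6*sqrt(3) ≈ 10.392)
X = -1/126450 (X = 1/(-126450) = -1/126450 ≈ -7.9083e-6)
a = -243600 - 6960*sqrt(3) (a = 8*((6*sqrt(3) + 210)*(246 - 391)) = 8*((210 + 6*sqrt(3))*(-145)) = 8*(-30450 - 870*sqrt(3)) = -243600 - 6960*sqrt(3) ≈ -2.5566e+5)
o = (-243600 - 6960*sqrt(3))**2 ≈ 6.5360e+10
X/o = -1/(126450*(59486284800 + 3390912000*sqrt(3)))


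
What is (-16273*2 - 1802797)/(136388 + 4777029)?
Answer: -1835343/4913417 ≈ -0.37354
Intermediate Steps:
(-16273*2 - 1802797)/(136388 + 4777029) = (-32546 - 1802797)/4913417 = -1835343*1/4913417 = -1835343/4913417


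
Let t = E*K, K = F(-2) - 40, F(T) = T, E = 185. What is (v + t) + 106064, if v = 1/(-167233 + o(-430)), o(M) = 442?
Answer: 16394554553/166791 ≈ 98294.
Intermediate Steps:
v = -1/166791 (v = 1/(-167233 + 442) = 1/(-166791) = -1/166791 ≈ -5.9955e-6)
K = -42 (K = -2 - 40 = -42)
t = -7770 (t = 185*(-42) = -7770)
(v + t) + 106064 = (-1/166791 - 7770) + 106064 = -1295966071/166791 + 106064 = 16394554553/166791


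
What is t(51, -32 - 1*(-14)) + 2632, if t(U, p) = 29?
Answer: 2661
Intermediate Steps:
t(51, -32 - 1*(-14)) + 2632 = 29 + 2632 = 2661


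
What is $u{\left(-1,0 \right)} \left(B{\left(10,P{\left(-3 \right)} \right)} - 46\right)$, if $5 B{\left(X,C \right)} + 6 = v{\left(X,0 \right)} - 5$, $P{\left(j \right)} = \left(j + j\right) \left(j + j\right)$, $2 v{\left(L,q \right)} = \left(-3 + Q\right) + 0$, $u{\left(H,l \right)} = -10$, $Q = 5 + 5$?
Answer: $475$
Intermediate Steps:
$Q = 10$
$v{\left(L,q \right)} = \frac{7}{2}$ ($v{\left(L,q \right)} = \frac{\left(-3 + 10\right) + 0}{2} = \frac{7 + 0}{2} = \frac{1}{2} \cdot 7 = \frac{7}{2}$)
$P{\left(j \right)} = 4 j^{2}$ ($P{\left(j \right)} = 2 j 2 j = 4 j^{2}$)
$B{\left(X,C \right)} = - \frac{3}{2}$ ($B{\left(X,C \right)} = - \frac{6}{5} + \frac{\frac{7}{2} - 5}{5} = - \frac{6}{5} + \frac{1}{5} \left(- \frac{3}{2}\right) = - \frac{6}{5} - \frac{3}{10} = - \frac{3}{2}$)
$u{\left(-1,0 \right)} \left(B{\left(10,P{\left(-3 \right)} \right)} - 46\right) = - 10 \left(- \frac{3}{2} - 46\right) = \left(-10\right) \left(- \frac{95}{2}\right) = 475$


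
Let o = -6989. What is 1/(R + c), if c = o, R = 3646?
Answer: -1/3343 ≈ -0.00029913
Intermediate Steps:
c = -6989
1/(R + c) = 1/(3646 - 6989) = 1/(-3343) = -1/3343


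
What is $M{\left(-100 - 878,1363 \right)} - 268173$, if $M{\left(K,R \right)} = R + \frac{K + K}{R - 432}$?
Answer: $- \frac{248402066}{931} \approx -2.6681 \cdot 10^{5}$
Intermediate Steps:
$M{\left(K,R \right)} = R + \frac{2 K}{-432 + R}$
$M{\left(-100 - 878,1363 \right)} - 268173 = \frac{1363^{2} - 588816 + 2 \left(-100 - 878\right)}{-432 + 1363} - 268173 = \frac{1857769 - 588816 + 2 \left(-100 - 878\right)}{931} - 268173 = \frac{1857769 - 588816 + 2 \left(-978\right)}{931} - 268173 = \frac{1857769 - 588816 - 1956}{931} - 268173 = \frac{1}{931} \cdot 1266997 - 268173 = \frac{1266997}{931} - 268173 = - \frac{248402066}{931}$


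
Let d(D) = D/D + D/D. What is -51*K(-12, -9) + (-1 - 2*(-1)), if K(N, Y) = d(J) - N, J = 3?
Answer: -713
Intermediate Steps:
d(D) = 2 (d(D) = 1 + 1 = 2)
K(N, Y) = 2 - N
-51*K(-12, -9) + (-1 - 2*(-1)) = -51*(2 - 1*(-12)) + (-1 - 2*(-1)) = -51*(2 + 12) + (-1 + 2) = -51*14 + 1 = -714 + 1 = -713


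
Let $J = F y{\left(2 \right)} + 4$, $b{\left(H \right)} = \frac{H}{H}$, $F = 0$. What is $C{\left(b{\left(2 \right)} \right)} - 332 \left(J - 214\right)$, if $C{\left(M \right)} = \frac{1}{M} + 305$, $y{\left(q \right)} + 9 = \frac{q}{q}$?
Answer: $70026$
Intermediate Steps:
$b{\left(H \right)} = 1$
$y{\left(q \right)} = -8$ ($y{\left(q \right)} = -9 + \frac{q}{q} = -9 + 1 = -8$)
$C{\left(M \right)} = 305 + \frac{1}{M}$
$J = 4$ ($J = 0 \left(-8\right) + 4 = 0 + 4 = 4$)
$C{\left(b{\left(2 \right)} \right)} - 332 \left(J - 214\right) = \left(305 + 1^{-1}\right) - 332 \left(4 - 214\right) = \left(305 + 1\right) - -69720 = 306 + 69720 = 70026$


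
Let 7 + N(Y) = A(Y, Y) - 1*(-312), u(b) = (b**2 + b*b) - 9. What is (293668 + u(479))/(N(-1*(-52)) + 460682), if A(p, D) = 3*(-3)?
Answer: 752541/460978 ≈ 1.6325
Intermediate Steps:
u(b) = -9 + 2*b**2 (u(b) = (b**2 + b**2) - 9 = 2*b**2 - 9 = -9 + 2*b**2)
A(p, D) = -9
N(Y) = 296 (N(Y) = -7 + (-9 - 1*(-312)) = -7 + (-9 + 312) = -7 + 303 = 296)
(293668 + u(479))/(N(-1*(-52)) + 460682) = (293668 + (-9 + 2*479**2))/(296 + 460682) = (293668 + (-9 + 2*229441))/460978 = (293668 + (-9 + 458882))*(1/460978) = (293668 + 458873)*(1/460978) = 752541*(1/460978) = 752541/460978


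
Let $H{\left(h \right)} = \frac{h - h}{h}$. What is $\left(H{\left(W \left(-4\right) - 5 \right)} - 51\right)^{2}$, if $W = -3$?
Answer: $2601$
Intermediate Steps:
$H{\left(h \right)} = 0$ ($H{\left(h \right)} = \frac{0}{h} = 0$)
$\left(H{\left(W \left(-4\right) - 5 \right)} - 51\right)^{2} = \left(0 - 51\right)^{2} = \left(-51\right)^{2} = 2601$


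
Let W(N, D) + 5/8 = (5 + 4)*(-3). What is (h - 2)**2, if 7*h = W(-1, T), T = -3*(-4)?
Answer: 110889/3136 ≈ 35.360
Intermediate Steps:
T = 12
W(N, D) = -221/8 (W(N, D) = -5/8 + (5 + 4)*(-3) = -5/8 + 9*(-3) = -5/8 - 27 = -221/8)
h = -221/56 (h = (1/7)*(-221/8) = -221/56 ≈ -3.9464)
(h - 2)**2 = (-221/56 - 2)**2 = (-333/56)**2 = 110889/3136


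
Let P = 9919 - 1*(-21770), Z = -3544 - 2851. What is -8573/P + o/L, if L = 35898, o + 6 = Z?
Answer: -170198281/379190574 ≈ -0.44885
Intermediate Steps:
Z = -6395
o = -6401 (o = -6 - 6395 = -6401)
P = 31689 (P = 9919 + 21770 = 31689)
-8573/P + o/L = -8573/31689 - 6401/35898 = -170198281/379190574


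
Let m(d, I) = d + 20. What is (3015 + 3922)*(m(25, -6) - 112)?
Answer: -464779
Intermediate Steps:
m(d, I) = 20 + d
(3015 + 3922)*(m(25, -6) - 112) = (3015 + 3922)*((20 + 25) - 112) = 6937*(45 - 112) = 6937*(-67) = -464779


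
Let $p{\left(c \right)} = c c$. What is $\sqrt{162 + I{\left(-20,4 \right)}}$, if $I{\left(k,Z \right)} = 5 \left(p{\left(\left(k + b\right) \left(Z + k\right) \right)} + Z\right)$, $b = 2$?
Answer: $\sqrt{414902} \approx 644.13$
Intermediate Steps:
$p{\left(c \right)} = c^{2}$
$I{\left(k,Z \right)} = 5 Z + 5 \left(2 + k\right)^{2} \left(Z + k\right)^{2}$ ($I{\left(k,Z \right)} = 5 \left(\left(\left(k + 2\right) \left(Z + k\right)\right)^{2} + Z\right) = 5 \left(\left(\left(2 + k\right) \left(Z + k\right)\right)^{2} + Z\right) = 5 \left(\left(2 + k\right)^{2} \left(Z + k\right)^{2} + Z\right) = 5 \left(Z + \left(2 + k\right)^{2} \left(Z + k\right)^{2}\right) = 5 Z + 5 \left(2 + k\right)^{2} \left(Z + k\right)^{2}$)
$\sqrt{162 + I{\left(-20,4 \right)}} = \sqrt{162 + \left(5 \cdot 4 + 5 \left(\left(-20\right)^{2} + 2 \cdot 4 + 2 \left(-20\right) + 4 \left(-20\right)\right)^{2}\right)} = \sqrt{162 + \left(20 + 5 \left(400 + 8 - 40 - 80\right)^{2}\right)} = \sqrt{162 + \left(20 + 5 \cdot 288^{2}\right)} = \sqrt{162 + \left(20 + 5 \cdot 82944\right)} = \sqrt{162 + \left(20 + 414720\right)} = \sqrt{162 + 414740} = \sqrt{414902}$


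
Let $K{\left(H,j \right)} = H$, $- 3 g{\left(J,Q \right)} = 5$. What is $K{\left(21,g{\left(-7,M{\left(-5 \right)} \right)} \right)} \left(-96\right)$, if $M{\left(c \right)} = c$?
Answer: $-2016$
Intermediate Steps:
$g{\left(J,Q \right)} = - \frac{5}{3}$ ($g{\left(J,Q \right)} = \left(- \frac{1}{3}\right) 5 = - \frac{5}{3}$)
$K{\left(21,g{\left(-7,M{\left(-5 \right)} \right)} \right)} \left(-96\right) = 21 \left(-96\right) = -2016$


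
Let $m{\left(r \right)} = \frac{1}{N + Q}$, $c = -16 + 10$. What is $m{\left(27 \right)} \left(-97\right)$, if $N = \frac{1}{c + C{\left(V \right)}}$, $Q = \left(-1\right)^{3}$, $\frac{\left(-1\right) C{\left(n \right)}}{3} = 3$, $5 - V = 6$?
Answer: $\frac{1455}{16} \approx 90.938$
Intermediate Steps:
$V = -1$ ($V = 5 - 6 = -1$)
$C{\left(n \right)} = -9$ ($C{\left(n \right)} = \left(-3\right) 3 = -9$)
$c = -6$
$Q = -1$
$N = - \frac{1}{15}$ ($N = \frac{1}{-6 - 9} = \frac{1}{-15} = - \frac{1}{15} \approx -0.066667$)
$m{\left(r \right)} = - \frac{15}{16}$ ($m{\left(r \right)} = \frac{1}{- \frac{1}{15} - 1} = \frac{1}{- \frac{16}{15}} = - \frac{15}{16}$)
$m{\left(27 \right)} \left(-97\right) = \left(- \frac{15}{16}\right) \left(-97\right) = \frac{1455}{16}$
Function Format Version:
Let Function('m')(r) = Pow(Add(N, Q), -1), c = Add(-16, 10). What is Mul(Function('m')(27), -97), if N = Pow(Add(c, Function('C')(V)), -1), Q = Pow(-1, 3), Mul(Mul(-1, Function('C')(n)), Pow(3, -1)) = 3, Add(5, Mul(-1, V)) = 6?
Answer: Rational(1455, 16) ≈ 90.938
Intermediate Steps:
V = -1 (V = Add(5, Mul(-1, 6)) = Add(5, -6) = -1)
Function('C')(n) = -9 (Function('C')(n) = Mul(-3, 3) = -9)
c = -6
Q = -1
N = Rational(-1, 15) (N = Pow(Add(-6, -9), -1) = Pow(-15, -1) = Rational(-1, 15) ≈ -0.066667)
Function('m')(r) = Rational(-15, 16) (Function('m')(r) = Pow(Add(Rational(-1, 15), -1), -1) = Pow(Rational(-16, 15), -1) = Rational(-15, 16))
Mul(Function('m')(27), -97) = Mul(Rational(-15, 16), -97) = Rational(1455, 16)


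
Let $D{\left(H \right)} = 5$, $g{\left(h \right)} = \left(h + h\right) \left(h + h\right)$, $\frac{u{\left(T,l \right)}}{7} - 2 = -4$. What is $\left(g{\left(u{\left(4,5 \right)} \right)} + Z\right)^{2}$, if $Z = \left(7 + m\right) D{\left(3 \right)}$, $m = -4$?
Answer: $638401$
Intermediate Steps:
$u{\left(T,l \right)} = -14$ ($u{\left(T,l \right)} = 14 + 7 \left(-4\right) = 14 - 28 = -14$)
$g{\left(h \right)} = 4 h^{2}$ ($g{\left(h \right)} = 2 h 2 h = 4 h^{2}$)
$Z = 15$ ($Z = \left(7 - 4\right) 5 = 3 \cdot 5 = 15$)
$\left(g{\left(u{\left(4,5 \right)} \right)} + Z\right)^{2} = \left(4 \left(-14\right)^{2} + 15\right)^{2} = \left(4 \cdot 196 + 15\right)^{2} = \left(784 + 15\right)^{2} = 799^{2} = 638401$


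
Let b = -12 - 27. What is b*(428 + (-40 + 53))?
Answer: -17199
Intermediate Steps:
b = -39
b*(428 + (-40 + 53)) = -39*(428 + (-40 + 53)) = -39*(428 + 13) = -39*441 = -17199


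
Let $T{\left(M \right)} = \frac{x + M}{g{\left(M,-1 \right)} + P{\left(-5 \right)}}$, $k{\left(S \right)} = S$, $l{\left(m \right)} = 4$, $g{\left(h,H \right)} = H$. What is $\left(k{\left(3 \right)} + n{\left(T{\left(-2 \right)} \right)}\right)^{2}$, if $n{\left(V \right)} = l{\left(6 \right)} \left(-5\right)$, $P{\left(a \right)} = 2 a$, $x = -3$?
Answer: $289$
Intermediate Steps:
$T{\left(M \right)} = \frac{3}{11} - \frac{M}{11}$ ($T{\left(M \right)} = \frac{-3 + M}{-1 + 2 \left(-5\right)} = \frac{-3 + M}{-1 - 10} = \frac{-3 + M}{-11} = \left(-3 + M\right) \left(- \frac{1}{11}\right) = \frac{3}{11} - \frac{M}{11}$)
$n{\left(V \right)} = -20$ ($n{\left(V \right)} = 4 \left(-5\right) = -20$)
$\left(k{\left(3 \right)} + n{\left(T{\left(-2 \right)} \right)}\right)^{2} = \left(3 - 20\right)^{2} = \left(-17\right)^{2} = 289$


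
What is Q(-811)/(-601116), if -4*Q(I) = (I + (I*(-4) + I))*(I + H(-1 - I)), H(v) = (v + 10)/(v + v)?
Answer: -26621075/48690396 ≈ -0.54674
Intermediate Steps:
H(v) = (10 + v)/(2*v) (H(v) = (10 + v)/((2*v)) = (10 + v)*(1/(2*v)) = (10 + v)/(2*v))
Q(I) = I*(I + (9 - I)/(2*(-1 - I)))/2 (Q(I) = -(I + (I*(-4) + I))*(I + (10 + (-1 - I))/(2*(-1 - I)))/4 = -(I + (-4*I + I))*(I + (9 - I)/(2*(-1 - I)))/4 = -(I - 3*I)*(I + (9 - I)/(2*(-1 - I)))/4 = -(-2*I)*(I + (9 - I)/(2*(-1 - I)))/4 = -(-1)*I*(I + (9 - I)/(2*(-1 - I)))/2 = I*(I + (9 - I)/(2*(-1 - I)))/2)
Q(-811)/(-601116) = ((¼)*(-811)*(-9 - 811 + 2*(-811)*(1 - 811))/(1 - 811))/(-601116) = ((¼)*(-811)*(-9 - 811 + 2*(-811)*(-810))/(-810))*(-1/601116) = ((¼)*(-811)*(-1/810)*(-9 - 811 + 1313820))*(-1/601116) = ((¼)*(-811)*(-1/810)*1313000)*(-1/601116) = (26621075/81)*(-1/601116) = -26621075/48690396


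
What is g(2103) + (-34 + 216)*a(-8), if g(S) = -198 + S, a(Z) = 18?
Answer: 5181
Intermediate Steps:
g(2103) + (-34 + 216)*a(-8) = (-198 + 2103) + (-34 + 216)*18 = 1905 + 182*18 = 1905 + 3276 = 5181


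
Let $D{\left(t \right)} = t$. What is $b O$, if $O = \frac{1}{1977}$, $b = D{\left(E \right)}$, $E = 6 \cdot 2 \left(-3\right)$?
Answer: $- \frac{12}{659} \approx -0.018209$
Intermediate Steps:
$E = -36$ ($E = 12 \left(-3\right) = -36$)
$b = -36$
$O = \frac{1}{1977} \approx 0.00050582$
$b O = \left(-36\right) \frac{1}{1977} = - \frac{12}{659}$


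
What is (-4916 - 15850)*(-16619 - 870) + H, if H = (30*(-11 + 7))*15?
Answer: 363174774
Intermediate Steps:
H = -1800 (H = (30*(-4))*15 = -120*15 = -1800)
(-4916 - 15850)*(-16619 - 870) + H = (-4916 - 15850)*(-16619 - 870) - 1800 = -20766*(-17489) - 1800 = 363176574 - 1800 = 363174774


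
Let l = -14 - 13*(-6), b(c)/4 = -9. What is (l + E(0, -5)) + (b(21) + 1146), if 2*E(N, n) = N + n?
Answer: 2343/2 ≈ 1171.5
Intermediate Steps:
b(c) = -36 (b(c) = 4*(-9) = -36)
E(N, n) = N/2 + n/2 (E(N, n) = (N + n)/2 = N/2 + n/2)
l = 64 (l = -14 + 78 = 64)
(l + E(0, -5)) + (b(21) + 1146) = (64 + ((½)*0 + (½)*(-5))) + (-36 + 1146) = (64 + (0 - 5/2)) + 1110 = (64 - 5/2) + 1110 = 123/2 + 1110 = 2343/2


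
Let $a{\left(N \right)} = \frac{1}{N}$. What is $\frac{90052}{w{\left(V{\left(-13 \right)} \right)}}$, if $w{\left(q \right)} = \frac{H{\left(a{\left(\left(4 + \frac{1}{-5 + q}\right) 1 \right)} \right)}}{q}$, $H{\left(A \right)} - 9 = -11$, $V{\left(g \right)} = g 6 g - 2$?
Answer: $-45566312$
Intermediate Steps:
$V{\left(g \right)} = -2 + 6 g^{2}$ ($V{\left(g \right)} = 6 g g - 2 = 6 g^{2} - 2 = -2 + 6 g^{2}$)
$H{\left(A \right)} = -2$ ($H{\left(A \right)} = 9 - 11 = -2$)
$w{\left(q \right)} = - \frac{2}{q}$
$\frac{90052}{w{\left(V{\left(-13 \right)} \right)}} = \frac{90052}{\left(-2\right) \frac{1}{-2 + 6 \left(-13\right)^{2}}} = \frac{90052}{\left(-2\right) \frac{1}{-2 + 6 \cdot 169}} = \frac{90052}{\left(-2\right) \frac{1}{-2 + 1014}} = \frac{90052}{\left(-2\right) \frac{1}{1012}} = \frac{90052}{- \frac{1}{506}} = 90052 \left(-506\right) = -45566312$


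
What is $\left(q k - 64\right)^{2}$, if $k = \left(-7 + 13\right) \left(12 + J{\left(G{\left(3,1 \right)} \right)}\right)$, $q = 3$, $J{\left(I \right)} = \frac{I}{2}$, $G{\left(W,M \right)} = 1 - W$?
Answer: $17956$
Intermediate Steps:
$J{\left(I \right)} = \frac{I}{2}$ ($J{\left(I \right)} = I \frac{1}{2} = \frac{I}{2}$)
$k = 66$ ($k = \left(-7 + 13\right) \left(12 + \frac{1 - 3}{2}\right) = 6 \left(12 + \frac{1 - 3}{2}\right) = 6 \left(12 + \frac{1}{2} \left(-2\right)\right) = 6 \left(12 - 1\right) = 6 \cdot 11 = 66$)
$\left(q k - 64\right)^{2} = \left(3 \cdot 66 - 64\right)^{2} = \left(198 - 64\right)^{2} = 134^{2} = 17956$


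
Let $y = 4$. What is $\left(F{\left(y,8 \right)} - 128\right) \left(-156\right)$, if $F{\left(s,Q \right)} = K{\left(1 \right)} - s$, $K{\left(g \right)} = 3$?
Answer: $20124$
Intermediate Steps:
$F{\left(s,Q \right)} = 3 - s$
$\left(F{\left(y,8 \right)} - 128\right) \left(-156\right) = \left(\left(3 - 4\right) - 128\right) \left(-156\right) = \left(-1 - 128\right) \left(-156\right) = \left(-129\right) \left(-156\right) = 20124$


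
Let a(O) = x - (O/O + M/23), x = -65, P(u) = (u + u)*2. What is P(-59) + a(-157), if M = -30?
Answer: -6916/23 ≈ -300.70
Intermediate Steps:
P(u) = 4*u (P(u) = (2*u)*2 = 4*u)
a(O) = -1488/23 (a(O) = -65 - (O/O - 30/23) = -65 - (1 - 30*1/23) = -65 - (1 - 30/23) = -65 - 1*(-7/23) = -65 + 7/23 = -1488/23)
P(-59) + a(-157) = 4*(-59) - 1488/23 = -236 - 1488/23 = -6916/23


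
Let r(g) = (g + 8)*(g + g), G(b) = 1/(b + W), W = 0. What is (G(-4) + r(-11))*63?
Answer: 16569/4 ≈ 4142.3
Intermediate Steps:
G(b) = 1/b (G(b) = 1/(b + 0) = 1/b)
r(g) = 2*g*(8 + g) (r(g) = (8 + g)*(2*g) = 2*g*(8 + g))
(G(-4) + r(-11))*63 = (1/(-4) + 2*(-11)*(8 - 11))*63 = (-1/4 + 2*(-11)*(-3))*63 = (-1/4 + 66)*63 = (263/4)*63 = 16569/4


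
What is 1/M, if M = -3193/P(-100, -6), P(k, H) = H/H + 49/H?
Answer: 43/19158 ≈ 0.0022445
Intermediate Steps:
P(k, H) = 1 + 49/H
M = 19158/43 (M = -3193*(-6/(49 - 6)) = -3193/((-⅙*43)) = -3193/(-43/6) = -3193*(-6/43) = 19158/43 ≈ 445.53)
1/M = 1/(19158/43) = 43/19158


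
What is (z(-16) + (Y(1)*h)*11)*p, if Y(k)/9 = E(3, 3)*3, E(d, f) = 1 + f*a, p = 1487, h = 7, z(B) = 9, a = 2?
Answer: 21653694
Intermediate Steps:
E(d, f) = 1 + 2*f (E(d, f) = 1 + f*2 = 1 + 2*f)
Y(k) = 189 (Y(k) = 9*((1 + 2*3)*3) = 9*((1 + 6)*3) = 9*(7*3) = 9*21 = 189)
(z(-16) + (Y(1)*h)*11)*p = (9 + (189*7)*11)*1487 = (9 + 1323*11)*1487 = (9 + 14553)*1487 = 14562*1487 = 21653694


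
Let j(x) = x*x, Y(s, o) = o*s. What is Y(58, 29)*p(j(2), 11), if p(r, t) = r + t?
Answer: 25230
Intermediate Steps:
j(x) = x²
Y(58, 29)*p(j(2), 11) = (29*58)*(2² + 11) = 1682*(4 + 11) = 1682*15 = 25230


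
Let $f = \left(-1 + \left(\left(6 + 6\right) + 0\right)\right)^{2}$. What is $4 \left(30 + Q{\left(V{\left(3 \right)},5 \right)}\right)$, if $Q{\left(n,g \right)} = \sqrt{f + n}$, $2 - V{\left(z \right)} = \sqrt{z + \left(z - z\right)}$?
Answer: $120 + 4 \sqrt{123 - \sqrt{3}} \approx 164.05$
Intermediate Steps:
$f = 121$ ($f = \left(-1 + \left(12 + 0\right)\right)^{2} = \left(-1 + 12\right)^{2} = 11^{2} = 121$)
$V{\left(z \right)} = 2 - \sqrt{z}$ ($V{\left(z \right)} = 2 - \sqrt{z + \left(z - z\right)} = 2 - \sqrt{z + 0} = 2 - \sqrt{z}$)
$Q{\left(n,g \right)} = \sqrt{121 + n}$
$4 \left(30 + Q{\left(V{\left(3 \right)},5 \right)}\right) = 4 \left(30 + \sqrt{121 + \left(2 - \sqrt{3}\right)}\right) = 4 \left(30 + \sqrt{123 - \sqrt{3}}\right) = 120 + 4 \sqrt{123 - \sqrt{3}}$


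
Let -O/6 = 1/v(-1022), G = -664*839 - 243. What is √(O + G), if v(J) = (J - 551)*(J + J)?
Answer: I*√11904010480525982/146146 ≈ 746.55*I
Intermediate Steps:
v(J) = 2*J*(-551 + J) (v(J) = (-551 + J)*(2*J) = 2*J*(-551 + J))
G = -557339 (G = -557096 - 243 = -557339)
O = -3/1607606 (O = -6*(-1/(2044*(-551 - 1022))) = -6/(2*(-1022)*(-1573)) = -6/3215212 = -6*1/3215212 = -3/1607606 ≈ -1.8661e-6)
√(O + G) = √(-3/1607606 - 557339) = √(-895981520437/1607606) = I*√11904010480525982/146146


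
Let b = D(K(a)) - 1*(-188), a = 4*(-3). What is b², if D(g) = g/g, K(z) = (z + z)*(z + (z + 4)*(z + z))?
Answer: 35721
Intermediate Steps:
a = -12
K(z) = 2*z*(z + 2*z*(4 + z)) (K(z) = (2*z)*(z + (4 + z)*(2*z)) = (2*z)*(z + 2*z*(4 + z)) = 2*z*(z + 2*z*(4 + z)))
D(g) = 1
b = 189 (b = 1 - 1*(-188) = 1 + 188 = 189)
b² = 189² = 35721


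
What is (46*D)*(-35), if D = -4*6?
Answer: 38640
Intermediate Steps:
D = -24
(46*D)*(-35) = (46*(-24))*(-35) = -1104*(-35) = 38640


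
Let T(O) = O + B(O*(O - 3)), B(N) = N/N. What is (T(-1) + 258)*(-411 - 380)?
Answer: -204078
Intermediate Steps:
B(N) = 1
T(O) = 1 + O (T(O) = O + 1 = 1 + O)
(T(-1) + 258)*(-411 - 380) = ((1 - 1) + 258)*(-411 - 380) = (0 + 258)*(-791) = 258*(-791) = -204078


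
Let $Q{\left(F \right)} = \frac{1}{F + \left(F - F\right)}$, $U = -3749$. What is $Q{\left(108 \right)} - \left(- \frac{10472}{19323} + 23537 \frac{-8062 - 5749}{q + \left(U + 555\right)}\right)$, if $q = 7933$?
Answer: $\frac{10768060385923}{156980052} \approx 68595.0$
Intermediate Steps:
$Q{\left(F \right)} = \frac{1}{F}$ ($Q{\left(F \right)} = \frac{1}{F + 0} = \frac{1}{F}$)
$Q{\left(108 \right)} - \left(- \frac{10472}{19323} + 23537 \frac{-8062 - 5749}{q + \left(U + 555\right)}\right) = \frac{1}{108} - \left(- \frac{10472}{19323} + 23537 \frac{-8062 - 5749}{7933 + \left(-3749 + 555\right)}\right) = \frac{1}{108} - \left(- \frac{10472}{19323} + \frac{23537}{\left(7933 - 3194\right) \frac{1}{-13811}}\right) = \frac{1}{108} - \left(- \frac{10472}{19323} + \frac{23537}{4739 \left(- \frac{1}{13811}\right)}\right) = \frac{1}{108} - \left(- \frac{10472}{19323} + \frac{23537}{- \frac{677}{1973}}\right) = \frac{1}{108} + \left(\left(-23537\right) \left(- \frac{1973}{677}\right) + \frac{10472}{19323}\right) = \frac{1}{108} + \left(\frac{46438501}{677} + \frac{10472}{19323}\right) = \frac{1}{108} + \frac{897338244367}{13081671} = \frac{10768060385923}{156980052}$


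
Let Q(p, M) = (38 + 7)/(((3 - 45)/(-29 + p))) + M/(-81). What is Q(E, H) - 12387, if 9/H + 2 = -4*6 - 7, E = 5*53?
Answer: -26278256/2079 ≈ -12640.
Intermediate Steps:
E = 265
H = -3/11 (H = 9/(-2 + (-4*6 - 7)) = 9/(-2 + (-24 - 7)) = 9/(-2 - 31) = 9/(-33) = 9*(-1/33) = -3/11 ≈ -0.27273)
Q(p, M) = 435/14 - 15*p/14 - M/81 (Q(p, M) = 45/((-42/(-29 + p))) + M*(-1/81) = 45*(29/42 - p/42) - M/81 = (435/14 - 15*p/14) - M/81 = 435/14 - 15*p/14 - M/81)
Q(E, H) - 12387 = (435/14 - 15/14*265 - 1/81*(-3/11)) - 12387 = (435/14 - 3975/14 + 1/297) - 12387 = -525683/2079 - 12387 = -26278256/2079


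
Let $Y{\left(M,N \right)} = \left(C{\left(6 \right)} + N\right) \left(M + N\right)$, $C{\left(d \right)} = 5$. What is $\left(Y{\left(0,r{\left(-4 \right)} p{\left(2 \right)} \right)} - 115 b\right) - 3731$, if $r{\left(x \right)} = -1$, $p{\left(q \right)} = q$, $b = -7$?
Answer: $-2932$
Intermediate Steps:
$Y{\left(M,N \right)} = \left(5 + N\right) \left(M + N\right)$
$\left(Y{\left(0,r{\left(-4 \right)} p{\left(2 \right)} \right)} - 115 b\right) - 3731 = \left(\left(\left(\left(-1\right) 2\right)^{2} + 5 \cdot 0 + 5 \left(\left(-1\right) 2\right) + 0 \left(\left(-1\right) 2\right)\right) - -805\right) - 3731 = \left(\left(\left(-2\right)^{2} + 0 + 5 \left(-2\right) + 0 \left(-2\right)\right) + 805\right) - 3731 = \left(\left(4 + 0 - 10 + 0\right) + 805\right) - 3731 = \left(-6 + 805\right) - 3731 = 799 - 3731 = -2932$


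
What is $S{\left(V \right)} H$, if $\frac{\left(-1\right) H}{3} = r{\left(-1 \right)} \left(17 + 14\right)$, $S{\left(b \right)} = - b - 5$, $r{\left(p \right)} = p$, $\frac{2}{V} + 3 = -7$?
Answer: $- \frac{2232}{5} \approx -446.4$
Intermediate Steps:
$V = - \frac{1}{5}$ ($V = \frac{2}{-3 - 7} = \frac{2}{-10} = 2 \left(- \frac{1}{10}\right) = - \frac{1}{5} \approx -0.2$)
$S{\left(b \right)} = -5 - b$
$H = 93$ ($H = - 3 \left(- (17 + 14)\right) = - 3 \left(\left(-1\right) 31\right) = \left(-3\right) \left(-31\right) = 93$)
$S{\left(V \right)} H = \left(-5 - - \frac{1}{5}\right) 93 = \left(-5 + \frac{1}{5}\right) 93 = \left(- \frac{24}{5}\right) 93 = - \frac{2232}{5}$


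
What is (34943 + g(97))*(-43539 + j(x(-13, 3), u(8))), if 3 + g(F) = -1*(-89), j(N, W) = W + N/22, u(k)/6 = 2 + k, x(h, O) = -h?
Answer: -33506114225/22 ≈ -1.5230e+9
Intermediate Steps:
u(k) = 12 + 6*k (u(k) = 6*(2 + k) = 12 + 6*k)
j(N, W) = W + N/22 (j(N, W) = W + N*(1/22) = W + N/22)
g(F) = 86 (g(F) = -3 - 1*(-89) = -3 + 89 = 86)
(34943 + g(97))*(-43539 + j(x(-13, 3), u(8))) = (34943 + 86)*(-43539 + ((12 + 6*8) + (-1*(-13))/22)) = 35029*(-43539 + ((12 + 48) + (1/22)*13)) = 35029*(-43539 + (60 + 13/22)) = 35029*(-43539 + 1333/22) = 35029*(-956525/22) = -33506114225/22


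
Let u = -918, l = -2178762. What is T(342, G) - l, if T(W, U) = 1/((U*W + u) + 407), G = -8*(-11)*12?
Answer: 785750906443/360641 ≈ 2.1788e+6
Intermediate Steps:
G = 1056 (G = 88*12 = 1056)
T(W, U) = 1/(-511 + U*W) (T(W, U) = 1/((U*W - 918) + 407) = 1/((-918 + U*W) + 407) = 1/(-511 + U*W))
T(342, G) - l = 1/(-511 + 1056*342) - 1*(-2178762) = 1/(-511 + 361152) + 2178762 = 1/360641 + 2178762 = 785750906443/360641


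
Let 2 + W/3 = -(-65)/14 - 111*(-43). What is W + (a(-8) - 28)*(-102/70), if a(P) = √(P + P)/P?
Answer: 1005741/70 + 51*I/70 ≈ 14368.0 + 0.72857*I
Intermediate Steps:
a(P) = √2/√P (a(P) = √(2*P)/P = (√2*√P)/P = √2/√P)
W = 200577/14 (W = -6 + 3*(-(-65)/14 - 111*(-43)) = -6 + 3*(-(-65)/14 + 4773) = -6 + 3*(-1*(-65/14) + 4773) = -6 + 3*(65/14 + 4773) = -6 + 3*(66887/14) = -6 + 200661/14 = 200577/14 ≈ 14327.)
W + (a(-8) - 28)*(-102/70) = 200577/14 + (√2/√(-8) - 28)*(-102/70) = 200577/14 + (√2*(-I*√2/4) - 28)*(-102*1/70) = 200577/14 + (-I/2 - 28)*(-51/35) = 200577/14 + (-28 - I/2)*(-51/35) = 200577/14 + (204/5 + 51*I/70) = 1005741/70 + 51*I/70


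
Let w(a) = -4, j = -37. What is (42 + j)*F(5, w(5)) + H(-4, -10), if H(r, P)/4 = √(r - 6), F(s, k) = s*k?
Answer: -100 + 4*I*√10 ≈ -100.0 + 12.649*I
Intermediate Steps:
F(s, k) = k*s
H(r, P) = 4*√(-6 + r) (H(r, P) = 4*√(r - 6) = 4*√(-6 + r))
(42 + j)*F(5, w(5)) + H(-4, -10) = (42 - 37)*(-4*5) + 4*√(-6 - 4) = 5*(-20) + 4*√(-10) = -100 + 4*(I*√10) = -100 + 4*I*√10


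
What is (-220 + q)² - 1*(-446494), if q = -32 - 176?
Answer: 629678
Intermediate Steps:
q = -208
(-220 + q)² - 1*(-446494) = (-220 - 208)² - 1*(-446494) = (-428)² + 446494 = 183184 + 446494 = 629678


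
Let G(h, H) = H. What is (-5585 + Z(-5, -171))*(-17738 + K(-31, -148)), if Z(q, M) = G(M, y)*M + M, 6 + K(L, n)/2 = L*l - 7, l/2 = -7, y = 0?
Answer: 97253376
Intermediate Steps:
l = -14 (l = 2*(-7) = -14)
K(L, n) = -26 - 28*L (K(L, n) = -12 + 2*(L*(-14) - 7) = -12 + 2*(-14*L - 7) = -12 + 2*(-7 - 14*L) = -12 + (-14 - 28*L) = -26 - 28*L)
Z(q, M) = M (Z(q, M) = 0*M + M = 0 + M = M)
(-5585 + Z(-5, -171))*(-17738 + K(-31, -148)) = (-5585 - 171)*(-17738 + (-26 - 28*(-31))) = -5756*(-17738 + (-26 + 868)) = -5756*(-17738 + 842) = -5756*(-16896) = 97253376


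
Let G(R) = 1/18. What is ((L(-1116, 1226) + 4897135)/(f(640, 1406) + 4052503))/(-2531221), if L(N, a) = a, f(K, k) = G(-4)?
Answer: -1241838/2600564155805 ≈ -4.7753e-7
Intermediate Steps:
G(R) = 1/18
f(K, k) = 1/18
((L(-1116, 1226) + 4897135)/(f(640, 1406) + 4052503))/(-2531221) = ((1226 + 4897135)/(1/18 + 4052503))/(-2531221) = (4898361/(72945055/18))*(-1/2531221) = (4898361*(18/72945055))*(-1/2531221) = (88170498/72945055)*(-1/2531221) = -1241838/2600564155805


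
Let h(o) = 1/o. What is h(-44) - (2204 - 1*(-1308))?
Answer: -154529/44 ≈ -3512.0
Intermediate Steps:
h(-44) - (2204 - 1*(-1308)) = 1/(-44) - (2204 - 1*(-1308)) = -1/44 - (2204 + 1308) = -1/44 - 1*3512 = -1/44 - 3512 = -154529/44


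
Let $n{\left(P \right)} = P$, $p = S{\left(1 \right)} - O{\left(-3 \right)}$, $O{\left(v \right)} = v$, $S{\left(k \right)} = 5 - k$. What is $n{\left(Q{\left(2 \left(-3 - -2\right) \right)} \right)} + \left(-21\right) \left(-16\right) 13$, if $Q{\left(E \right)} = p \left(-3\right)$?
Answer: $4347$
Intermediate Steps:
$p = 7$ ($p = \left(5 - 1\right) - -3 = \left(5 - 1\right) + 3 = 4 + 3 = 7$)
$Q{\left(E \right)} = -21$ ($Q{\left(E \right)} = 7 \left(-3\right) = -21$)
$n{\left(Q{\left(2 \left(-3 - -2\right) \right)} \right)} + \left(-21\right) \left(-16\right) 13 = -21 + \left(-21\right) \left(-16\right) 13 = -21 + 336 \cdot 13 = -21 + 4368 = 4347$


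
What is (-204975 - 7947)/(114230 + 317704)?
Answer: -35487/71989 ≈ -0.49295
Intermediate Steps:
(-204975 - 7947)/(114230 + 317704) = -212922/431934 = -212922*1/431934 = -35487/71989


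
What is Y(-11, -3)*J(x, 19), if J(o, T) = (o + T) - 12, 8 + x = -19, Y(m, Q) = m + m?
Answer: 440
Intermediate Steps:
Y(m, Q) = 2*m
x = -27 (x = -8 - 19 = -27)
J(o, T) = -12 + T + o (J(o, T) = (T + o) - 12 = -12 + T + o)
Y(-11, -3)*J(x, 19) = (2*(-11))*(-12 + 19 - 27) = -22*(-20) = 440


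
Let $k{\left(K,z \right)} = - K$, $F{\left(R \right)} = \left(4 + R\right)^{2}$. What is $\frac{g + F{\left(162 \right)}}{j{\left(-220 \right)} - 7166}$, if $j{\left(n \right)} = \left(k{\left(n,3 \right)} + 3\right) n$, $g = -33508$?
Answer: $\frac{992}{9371} \approx 0.10586$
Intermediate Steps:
$j{\left(n \right)} = n \left(3 - n\right)$ ($j{\left(n \right)} = \left(- n + 3\right) n = \left(3 - n\right) n = n \left(3 - n\right)$)
$\frac{g + F{\left(162 \right)}}{j{\left(-220 \right)} - 7166} = \frac{-33508 + \left(4 + 162\right)^{2}}{- 220 \left(3 - -220\right) - 7166} = \frac{-33508 + 166^{2}}{- 220 \left(3 + 220\right) - 7166} = \frac{-33508 + 27556}{\left(-220\right) 223 - 7166} = - \frac{5952}{-49060 - 7166} = - \frac{5952}{-56226} = \left(-5952\right) \left(- \frac{1}{56226}\right) = \frac{992}{9371}$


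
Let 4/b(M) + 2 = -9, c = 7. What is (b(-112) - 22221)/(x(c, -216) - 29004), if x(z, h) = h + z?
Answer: 244435/321343 ≈ 0.76067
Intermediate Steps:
b(M) = -4/11 (b(M) = 4/(-2 - 9) = 4/(-11) = 4*(-1/11) = -4/11)
(b(-112) - 22221)/(x(c, -216) - 29004) = (-4/11 - 22221)/((-216 + 7) - 29004) = -244435/(11*(-209 - 29004)) = -244435/11/(-29213) = -244435/11*(-1/29213) = 244435/321343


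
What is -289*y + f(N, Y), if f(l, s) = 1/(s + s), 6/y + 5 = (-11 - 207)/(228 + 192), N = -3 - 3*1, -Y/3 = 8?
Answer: 17477561/55632 ≈ 314.16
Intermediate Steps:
Y = -24 (Y = -3*8 = -24)
N = -6 (N = -3 - 3 = -6)
y = -1260/1159 (y = 6/(-5 + (-11 - 207)/(228 + 192)) = 6/(-5 - 218/420) = 6/(-5 - 218*1/420) = 6/(-5 - 109/210) = 6/(-1159/210) = 6*(-210/1159) = -1260/1159 ≈ -1.0871)
f(l, s) = 1/(2*s)
-289*y + f(N, Y) = -289*(-1260/1159) + (1/2)/(-24) = 364140/1159 + (1/2)*(-1/24) = 364140/1159 - 1/48 = 17477561/55632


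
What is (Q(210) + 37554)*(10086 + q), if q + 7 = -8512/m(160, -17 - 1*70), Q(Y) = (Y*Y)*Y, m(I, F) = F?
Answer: 2744266744430/29 ≈ 9.4630e+10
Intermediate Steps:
Q(Y) = Y**3 (Q(Y) = Y**2*Y = Y**3)
q = 7903/87 (q = -7 - 8512/(-17 - 1*70) = -7 - 8512/(-17 - 70) = -7 - 8512/(-87) = -7 - 8512*(-1/87) = -7 + 8512/87 = 7903/87 ≈ 90.839)
(Q(210) + 37554)*(10086 + q) = (210**3 + 37554)*(10086 + 7903/87) = (9261000 + 37554)*(885385/87) = 9298554*(885385/87) = 2744266744430/29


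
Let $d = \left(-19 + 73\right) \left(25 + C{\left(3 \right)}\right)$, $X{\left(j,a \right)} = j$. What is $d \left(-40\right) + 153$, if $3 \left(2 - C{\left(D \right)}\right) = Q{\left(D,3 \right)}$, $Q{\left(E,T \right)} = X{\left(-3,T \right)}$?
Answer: $-60327$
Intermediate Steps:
$Q{\left(E,T \right)} = -3$
$C{\left(D \right)} = 3$ ($C{\left(D \right)} = 2 - -1 = 2 + 1 = 3$)
$d = 1512$ ($d = \left(-19 + 73\right) \left(25 + 3\right) = 54 \cdot 28 = 1512$)
$d \left(-40\right) + 153 = 1512 \left(-40\right) + 153 = -60480 + 153 = -60327$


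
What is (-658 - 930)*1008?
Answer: -1600704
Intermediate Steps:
(-658 - 930)*1008 = -1588*1008 = -1600704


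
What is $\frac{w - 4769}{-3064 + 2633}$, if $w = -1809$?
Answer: $\frac{6578}{431} \approx 15.262$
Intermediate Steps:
$\frac{w - 4769}{-3064 + 2633} = \frac{-1809 - 4769}{-3064 + 2633} = - \frac{6578}{-431} = \left(-6578\right) \left(- \frac{1}{431}\right) = \frac{6578}{431}$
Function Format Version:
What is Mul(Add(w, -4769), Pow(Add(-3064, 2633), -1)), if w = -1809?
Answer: Rational(6578, 431) ≈ 15.262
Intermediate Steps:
Mul(Add(w, -4769), Pow(Add(-3064, 2633), -1)) = Mul(Add(-1809, -4769), Pow(Add(-3064, 2633), -1)) = Mul(-6578, Pow(-431, -1)) = Mul(-6578, Rational(-1, 431)) = Rational(6578, 431)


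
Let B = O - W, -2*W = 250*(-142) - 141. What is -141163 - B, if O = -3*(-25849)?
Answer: -401779/2 ≈ -2.0089e+5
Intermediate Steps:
O = 77547
W = 35641/2 (W = -(250*(-142) - 141)/2 = -(-35500 - 141)/2 = -½*(-35641) = 35641/2 ≈ 17821.)
B = 119453/2 (B = 77547 - 1*35641/2 = 77547 - 35641/2 = 119453/2 ≈ 59727.)
-141163 - B = -141163 - 1*119453/2 = -141163 - 119453/2 = -401779/2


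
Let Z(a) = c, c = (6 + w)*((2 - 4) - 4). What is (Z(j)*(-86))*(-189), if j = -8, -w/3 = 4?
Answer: 585144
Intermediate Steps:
w = -12 (w = -3*4 = -12)
c = 36 (c = (6 - 12)*((2 - 4) - 4) = -6*(-2 - 4) = -6*(-6) = 36)
Z(a) = 36
(Z(j)*(-86))*(-189) = (36*(-86))*(-189) = -3096*(-189) = 585144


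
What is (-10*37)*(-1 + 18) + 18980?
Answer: 12690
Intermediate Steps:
(-10*37)*(-1 + 18) + 18980 = -370*17 + 18980 = -6290 + 18980 = 12690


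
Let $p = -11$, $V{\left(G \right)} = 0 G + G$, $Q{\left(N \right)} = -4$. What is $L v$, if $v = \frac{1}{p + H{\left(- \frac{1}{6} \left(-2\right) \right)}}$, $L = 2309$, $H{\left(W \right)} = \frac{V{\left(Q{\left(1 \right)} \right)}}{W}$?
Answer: $- \frac{2309}{23} \approx -100.39$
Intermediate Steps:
$V{\left(G \right)} = G$ ($V{\left(G \right)} = 0 + G = G$)
$H{\left(W \right)} = - \frac{4}{W}$
$v = - \frac{1}{23}$ ($v = \frac{1}{-11 - \frac{4}{- \frac{1}{6} \left(-2\right)}} = \frac{1}{-11 - \frac{4}{\left(-1\right) \frac{1}{6} \left(-2\right)}} = \frac{1}{-11 - \frac{4}{\left(- \frac{1}{6}\right) \left(-2\right)}} = \frac{1}{-11 - 4 \frac{1}{\frac{1}{3}}} = \frac{1}{-11 - 12} = \frac{1}{-23} = - \frac{1}{23} \approx -0.043478$)
$L v = 2309 \left(- \frac{1}{23}\right) = - \frac{2309}{23}$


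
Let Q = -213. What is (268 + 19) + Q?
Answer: 74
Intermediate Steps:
(268 + 19) + Q = (268 + 19) - 213 = 287 - 213 = 74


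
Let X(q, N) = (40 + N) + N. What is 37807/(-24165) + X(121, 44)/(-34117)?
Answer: -1292954539/824437305 ≈ -1.5683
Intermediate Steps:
X(q, N) = 40 + 2*N
37807/(-24165) + X(121, 44)/(-34117) = 37807/(-24165) + (40 + 2*44)/(-34117) = 37807*(-1/24165) + (40 + 88)*(-1/34117) = -37807/24165 + 128*(-1/34117) = -37807/24165 - 128/34117 = -1292954539/824437305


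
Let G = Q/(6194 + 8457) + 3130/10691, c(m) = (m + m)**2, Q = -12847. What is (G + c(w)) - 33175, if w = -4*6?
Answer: -4835534795158/156633841 ≈ -30872.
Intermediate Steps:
w = -24
c(m) = 4*m**2 (c(m) = (2*m)**2 = 4*m**2)
G = -91489647/156633841 (G = -12847/(6194 + 8457) + 3130/10691 = -12847/14651 + 3130*(1/10691) = -12847*1/14651 + 3130/10691 = -12847/14651 + 3130/10691 = -91489647/156633841 ≈ -0.58410)
(G + c(w)) - 33175 = (-91489647/156633841 + 4*(-24)**2) - 33175 = (-91489647/156633841 + 4*576) - 33175 = (-91489647/156633841 + 2304) - 33175 = 360792880017/156633841 - 33175 = -4835534795158/156633841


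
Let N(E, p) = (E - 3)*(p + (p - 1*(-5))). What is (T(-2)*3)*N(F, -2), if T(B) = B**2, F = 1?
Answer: -24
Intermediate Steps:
N(E, p) = (-3 + E)*(5 + 2*p) (N(E, p) = (-3 + E)*(p + (p + 5)) = (-3 + E)*(p + (5 + p)) = (-3 + E)*(5 + 2*p))
(T(-2)*3)*N(F, -2) = ((-2)**2*3)*(-15 - 6*(-2) + 5*1 + 2*1*(-2)) = (4*3)*(-15 + 12 + 5 - 4) = 12*(-2) = -24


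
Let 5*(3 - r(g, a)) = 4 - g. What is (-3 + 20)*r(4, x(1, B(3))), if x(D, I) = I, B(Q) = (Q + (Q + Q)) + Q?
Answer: 51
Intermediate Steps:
B(Q) = 4*Q (B(Q) = (Q + 2*Q) + Q = 3*Q + Q = 4*Q)
r(g, a) = 11/5 + g/5 (r(g, a) = 3 - (4 - g)/5 = 3 + (-4/5 + g/5) = 11/5 + g/5)
(-3 + 20)*r(4, x(1, B(3))) = (-3 + 20)*(11/5 + (1/5)*4) = 17*(11/5 + 4/5) = 17*3 = 51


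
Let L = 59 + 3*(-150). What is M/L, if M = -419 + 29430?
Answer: -29011/391 ≈ -74.197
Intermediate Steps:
M = 29011
L = -391 (L = 59 - 450 = -391)
M/L = 29011/(-391) = 29011*(-1/391) = -29011/391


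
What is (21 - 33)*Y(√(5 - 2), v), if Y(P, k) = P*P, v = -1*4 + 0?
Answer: -36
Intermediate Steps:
v = -4 (v = -4 + 0 = -4)
Y(P, k) = P²
(21 - 33)*Y(√(5 - 2), v) = (21 - 33)*(√(5 - 2))² = -12*(√3)² = -12*3 = -36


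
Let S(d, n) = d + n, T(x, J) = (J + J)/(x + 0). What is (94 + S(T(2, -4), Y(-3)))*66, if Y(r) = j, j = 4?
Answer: 6204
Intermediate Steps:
Y(r) = 4
T(x, J) = 2*J/x (T(x, J) = (2*J)/x = 2*J/x)
(94 + S(T(2, -4), Y(-3)))*66 = (94 + (2*(-4)/2 + 4))*66 = (94 + (2*(-4)*(½) + 4))*66 = (94 + (-4 + 4))*66 = (94 + 0)*66 = 94*66 = 6204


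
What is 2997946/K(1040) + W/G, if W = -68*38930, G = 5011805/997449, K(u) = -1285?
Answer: -681610155075826/1288033885 ≈ -5.2919e+5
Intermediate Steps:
G = 5011805/997449 (G = 5011805*(1/997449) = 5011805/997449 ≈ 5.0246)
W = -2647240
2997946/K(1040) + W/G = 2997946/(-1285) - 2647240/5011805/997449 = 2997946*(-1/1285) - 2647240*997449/5011805 = -2997946/1285 - 528097378152/1002361 = -681610155075826/1288033885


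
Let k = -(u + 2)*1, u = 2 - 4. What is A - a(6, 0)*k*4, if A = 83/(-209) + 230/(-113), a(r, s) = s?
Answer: -57449/23617 ≈ -2.4325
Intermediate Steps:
u = -2
k = 0 (k = -(-2 + 2)*1 = -1*0*1 = 0*1 = 0)
A = -57449/23617 (A = 83*(-1/209) + 230*(-1/113) = -83/209 - 230/113 = -57449/23617 ≈ -2.4325)
A - a(6, 0)*k*4 = -57449/23617 - 0*0*4 = -57449/23617 - 0*4 = -57449/23617 - 1*0 = -57449/23617 + 0 = -57449/23617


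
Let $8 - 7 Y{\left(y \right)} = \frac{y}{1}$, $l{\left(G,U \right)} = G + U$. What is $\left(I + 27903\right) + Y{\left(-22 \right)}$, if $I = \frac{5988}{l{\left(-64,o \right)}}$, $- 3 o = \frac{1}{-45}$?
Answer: $\frac{1681978629}{60473} \approx 27814.0$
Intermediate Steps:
$o = \frac{1}{135}$ ($o = - \frac{1}{3 \left(-45\right)} = \left(- \frac{1}{3}\right) \left(- \frac{1}{45}\right) = \frac{1}{135} \approx 0.0074074$)
$Y{\left(y \right)} = \frac{8}{7} - \frac{y}{7}$ ($Y{\left(y \right)} = \frac{8}{7} - \frac{y 1^{-1}}{7} = \frac{8}{7} - \frac{y 1}{7} = \frac{8}{7} - \frac{y}{7}$)
$I = - \frac{808380}{8639}$ ($I = \frac{5988}{-64 + \frac{1}{135}} = \frac{5988}{- \frac{8639}{135}} = 5988 \left(- \frac{135}{8639}\right) = - \frac{808380}{8639} \approx -93.573$)
$\left(I + 27903\right) + Y{\left(-22 \right)} = \left(- \frac{808380}{8639} + 27903\right) + \left(\frac{8}{7} - - \frac{22}{7}\right) = \frac{240245637}{8639} + \left(\frac{8}{7} + \frac{22}{7}\right) = \frac{240245637}{8639} + \frac{30}{7} = \frac{1681978629}{60473}$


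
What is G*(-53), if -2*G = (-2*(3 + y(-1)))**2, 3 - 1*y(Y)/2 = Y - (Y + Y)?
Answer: 5194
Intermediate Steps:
y(Y) = 6 + 2*Y (y(Y) = 6 - 2*(Y - (Y + Y)) = 6 - 2*(Y - 2*Y) = 6 - (-2)*Y = 6 + 2*Y)
G = -98 (G = -4*(3 + (6 + 2*(-1)))**2/2 = -4*(3 + (6 - 2))**2/2 = -4*(3 + 4)**2/2 = -(-2*7)**2/2 = -1/2*(-14)**2 = -1/2*196 = -98)
G*(-53) = -98*(-53) = 5194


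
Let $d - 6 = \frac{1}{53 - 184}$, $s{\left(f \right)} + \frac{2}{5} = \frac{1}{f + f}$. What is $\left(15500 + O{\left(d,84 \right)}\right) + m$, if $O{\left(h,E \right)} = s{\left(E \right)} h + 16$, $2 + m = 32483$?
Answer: $\frac{1056266009}{22008} \approx 47995.0$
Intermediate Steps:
$s{\left(f \right)} = - \frac{2}{5} + \frac{1}{2 f}$ ($s{\left(f \right)} = - \frac{2}{5} + \frac{1}{f + f} = - \frac{2}{5} + \frac{1}{2 f}$)
$m = 32481$ ($m = -2 + 32483 = 32481$)
$d = \frac{785}{131}$ ($d = 6 + \frac{1}{53 - 184} = 6 + \frac{1}{-131} = 6 - \frac{1}{131} = \frac{785}{131} \approx 5.9924$)
$O{\left(h,E \right)} = 16 + \frac{h \left(5 - 4 E\right)}{10 E}$ ($O{\left(h,E \right)} = \frac{5 - 4 E}{10 E} h + 16 = \frac{h \left(5 - 4 E\right)}{10 E} + 16 = 16 + \frac{h \left(5 - 4 E\right)}{10 E}$)
$\left(15500 + O{\left(d,84 \right)}\right) + m = \left(15500 + \left(16 - \frac{314}{131} + \frac{1}{2} \cdot \frac{785}{131} \cdot \frac{1}{84}\right)\right) + 32481 = \left(15500 + \left(16 - \frac{314}{131} + \frac{785}{22008}\right)\right) + 32481 = \left(15500 + \frac{300161}{22008}\right) + 32481 = \frac{341424161}{22008} + 32481 = \frac{1056266009}{22008}$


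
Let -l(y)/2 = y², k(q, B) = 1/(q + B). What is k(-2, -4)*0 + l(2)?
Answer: -8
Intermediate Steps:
k(q, B) = 1/(B + q)
l(y) = -2*y²
k(-2, -4)*0 + l(2) = 0/(-4 - 2) - 2*2² = 0/(-6) - 2*4 = -⅙*0 - 8 = 0 - 8 = -8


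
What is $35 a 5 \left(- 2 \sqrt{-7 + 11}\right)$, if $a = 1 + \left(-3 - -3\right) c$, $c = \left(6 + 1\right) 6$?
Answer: $-700$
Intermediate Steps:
$c = 42$ ($c = 7 \cdot 6 = 42$)
$a = 1$ ($a = 1 + \left(-3 - -3\right) 42 = 1 + \left(-3 + 3\right) 42 = 1 + 0 \cdot 42 = 1 + 0 = 1$)
$35 a 5 \left(- 2 \sqrt{-7 + 11}\right) = 35 \cdot 1 \cdot 5 \left(- 2 \sqrt{-7 + 11}\right) = 35 \cdot 5 \left(- 2 \sqrt{4}\right) = 35 \cdot 5 \left(\left(-2\right) 2\right) = 35 \cdot 5 \left(-4\right) = 35 \left(-20\right) = -700$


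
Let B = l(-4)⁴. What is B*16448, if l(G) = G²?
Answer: 1077936128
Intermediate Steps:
B = 65536 (B = ((-4)²)⁴ = 16⁴ = 65536)
B*16448 = 65536*16448 = 1077936128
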